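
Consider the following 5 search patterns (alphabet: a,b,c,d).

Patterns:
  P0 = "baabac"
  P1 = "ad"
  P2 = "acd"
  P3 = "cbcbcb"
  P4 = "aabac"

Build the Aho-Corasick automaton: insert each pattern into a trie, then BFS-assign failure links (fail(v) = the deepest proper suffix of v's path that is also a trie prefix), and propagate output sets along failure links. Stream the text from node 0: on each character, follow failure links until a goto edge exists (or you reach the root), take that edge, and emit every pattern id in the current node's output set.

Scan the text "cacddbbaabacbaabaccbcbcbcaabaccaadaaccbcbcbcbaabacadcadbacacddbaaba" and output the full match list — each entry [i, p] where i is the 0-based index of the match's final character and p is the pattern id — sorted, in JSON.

Construct AC machine:
Trie (insert patterns):
  0='ε' goto a→7 b→1 c→11
  1='b' goto a→2
  2='ba' goto a→3
  3='baa' goto b→4
  4='baab' goto a→5
  5='baaba' goto c→6
  6='baabac' goto ·  [P0 ends]
  7='a' goto a→17 c→9 d→8
  8='ad' goto ·  [P1 ends]
  9='ac' goto d→10
  10='acd' goto ·  [P2 ends]
  11='c' goto b→12
  12='cb' goto c→13
  13='cbc' goto b→14
  14='cbcb' goto c→15
  15='cbcbc' goto b→16
  16='cbcbcb' goto ·  [P3 ends]
  17='aa' goto b→18
  18='aab' goto a→19
  19='aaba' goto c→20
  20='aabac' goto ·  [P4 ends]

Failure links (BFS by depth):
  n1('b'): parent n0 fail=0; on 'b' 0 → fail=0;  out ∅∪∅=∅
  n7('a'): parent n0 fail=0; on 'a' 0 → fail=0;  out ∅∪∅=∅
  n11('c'): parent n0 fail=0; on 'c' 0 → fail=0;  out ∅∪∅=∅
  n2('ba'): parent n1 fail=0; on 'a' 0 → fail=7;  out ∅∪∅=∅
  n8('ad'): parent n7 fail=0; on 'd' 0 → fail=0;  out {1}∪∅={1}
  n9('ac'): parent n7 fail=0; on 'c' 0 → fail=11;  out ∅∪∅=∅
  n12('cb'): parent n11 fail=0; on 'b' 0 → fail=1;  out ∅∪∅=∅
  n17('aa'): parent n7 fail=0; on 'a' 0 → fail=7;  out ∅∪∅=∅
  n3('baa'): parent n2 fail=7; on 'a' 7 → fail=17;  out ∅∪∅=∅
  n10('acd'): parent n9 fail=11; on 'd' 11→0 → fail=0;  out {2}∪∅={2}
  n13('cbc'): parent n12 fail=1; on 'c' 1→0 → fail=11;  out ∅∪∅=∅
  n18('aab'): parent n17 fail=7; on 'b' 7→0 → fail=1;  out ∅∪∅=∅
  n4('baab'): parent n3 fail=17; on 'b' 17 → fail=18;  out ∅∪∅=∅
  n14('cbcb'): parent n13 fail=11; on 'b' 11 → fail=12;  out ∅∪∅=∅
  n19('aaba'): parent n18 fail=1; on 'a' 1 → fail=2;  out ∅∪∅=∅
  n5('baaba'): parent n4 fail=18; on 'a' 18 → fail=19;  out ∅∪∅=∅
  n15('cbcbc'): parent n14 fail=12; on 'c' 12 → fail=13;  out ∅∪∅=∅
  n20('aabac'): parent n19 fail=2; on 'c' 2→7 → fail=9;  out {4}∪∅={4}
  n6('baabac'): parent n5 fail=19; on 'c' 19 → fail=20;  out {0}∪{4}={0,4}
  n16('cbcbcb'): parent n15 fail=13; on 'b' 13 → fail=14;  out {3}∪∅={3}

Scan:
i=0 'c': node 0→11
i=1 'a': node 11→7 (via fail)
i=2 'c': node 7→9
i=3 'd': node 9→10  emit P2@[1:3]
i=4 'd': node 10→0 (via fail)
i=5 'b': node 0→1
i=6 'b': node 1→1 (via fail)
i=7 'a': node 1→2
i=8 'a': node 2→3
i=9 'b': node 3→4
i=10 'a': node 4→5
i=11 'c': node 5→6  emit P0@[6:11],P4@[7:11]
i=12 'b': node 6→12 (via fail)
i=13 'a': node 12→2 (via fail)
i=14 'a': node 2→3
i=15 'b': node 3→4
i=16 'a': node 4→5
i=17 'c': node 5→6  emit P0@[12:17],P4@[13:17]
i=18 'c': node 6→11 (via fail)
i=19 'b': node 11→12
i=20 'c': node 12→13
i=21 'b': node 13→14
i=22 'c': node 14→15
i=23 'b': node 15→16  emit P3@[18:23]
i=24 'c': node 16→15 (via fail)
i=25 'a': node 15→7 (via fail)
i=26 'a': node 7→17
i=27 'b': node 17→18
i=28 'a': node 18→19
i=29 'c': node 19→20  emit P4@[25:29]
i=30 'c': node 20→11 (via fail)
i=31 'a': node 11→7 (via fail)
i=32 'a': node 7→17
i=33 'd': node 17→8 (via fail)  emit P1@[32:33]
i=34 'a': node 8→7 (via fail)
i=35 'a': node 7→17
i=36 'c': node 17→9 (via fail)
i=37 'c': node 9→11 (via fail)
i=38 'b': node 11→12
i=39 'c': node 12→13
i=40 'b': node 13→14
i=41 'c': node 14→15
i=42 'b': node 15→16  emit P3@[37:42]
i=43 'c': node 16→15 (via fail)
i=44 'b': node 15→16  emit P3@[39:44]
i=45 'a': node 16→2 (via fail)
i=46 'a': node 2→3
i=47 'b': node 3→4
i=48 'a': node 4→5
i=49 'c': node 5→6  emit P0@[44:49],P4@[45:49]
i=50 'a': node 6→7 (via fail)
i=51 'd': node 7→8  emit P1@[50:51]
i=52 'c': node 8→11 (via fail)
i=53 'a': node 11→7 (via fail)
i=54 'd': node 7→8  emit P1@[53:54]
i=55 'b': node 8→1 (via fail)
i=56 'a': node 1→2
i=57 'c': node 2→9 (via fail)
i=58 'a': node 9→7 (via fail)
i=59 'c': node 7→9
i=60 'd': node 9→10  emit P2@[58:60]
i=61 'd': node 10→0 (via fail)
i=62 'b': node 0→1
i=63 'a': node 1→2
i=64 'a': node 2→3
i=65 'b': node 3→4
i=66 'a': node 4→5

All matches (sorted): [[3,2],[11,0],[11,4],[17,0],[17,4],[23,3],[29,4],[33,1],[42,3],[44,3],[49,0],[49,4],[51,1],[54,1],[60,2]]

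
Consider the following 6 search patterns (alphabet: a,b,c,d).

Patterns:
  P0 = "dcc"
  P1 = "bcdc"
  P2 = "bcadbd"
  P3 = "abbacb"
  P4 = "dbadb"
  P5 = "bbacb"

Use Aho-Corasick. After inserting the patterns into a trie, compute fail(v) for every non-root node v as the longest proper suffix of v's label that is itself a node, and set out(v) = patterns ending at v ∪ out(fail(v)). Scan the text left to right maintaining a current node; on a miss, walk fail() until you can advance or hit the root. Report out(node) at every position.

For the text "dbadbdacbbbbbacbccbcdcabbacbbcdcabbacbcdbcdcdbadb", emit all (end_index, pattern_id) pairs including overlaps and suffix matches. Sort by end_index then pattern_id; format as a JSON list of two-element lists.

Build:
Trie nodes:
  0='ε' goto a→12 b→4 d→1
  1='d' goto b→18 c→2
  2='dc' goto c→3
  3='dcc' goto ·  ←P0
  4='b' goto b→22 c→5
  5='bc' goto a→8 d→6
  6='bcd' goto c→7
  7='bcdc' goto ·  ←P1
  8='bca' goto d→9
  9='bcad' goto b→10
  10='bcadb' goto d→11
  11='bcadbd' goto ·  ←P2
  12='a' goto b→13
  13='ab' goto b→14
  14='abb' goto a→15
  15='abba' goto c→16
  16='abbac' goto b→17
  17='abbacb' goto ·  ←P3
  18='db' goto a→19
  19='dba' goto d→20
  20='dbad' goto b→21
  21='dbadb' goto ·  ←P4
  22='bb' goto a→23
  23='bba' goto c→24
  24='bbac' goto b→25
  25='bbacb' goto ·  ←P5

Failure links (BFS by depth):
  fail(1) 'd': from fail(0)=0 chase 'd': 0 ⇒ 0;  out=∅∪out(0)=∅
  fail(4) 'b': from fail(0)=0 chase 'b': 0 ⇒ 0;  out=∅∪out(0)=∅
  fail(12) 'a': from fail(0)=0 chase 'a': 0 ⇒ 0;  out=∅∪out(0)=∅
  fail(2) 'dc': from fail(1)=0 chase 'c': 0 ⇒ 0;  out=∅∪out(0)=∅
  fail(5) 'bc': from fail(4)=0 chase 'c': 0 ⇒ 0;  out=∅∪out(0)=∅
  fail(13) 'ab': from fail(12)=0 chase 'b': 0 ⇒ 4;  out=∅∪out(4)=∅
  fail(18) 'db': from fail(1)=0 chase 'b': 0 ⇒ 4;  out=∅∪out(4)=∅
  fail(22) 'bb': from fail(4)=0 chase 'b': 0 ⇒ 4;  out=∅∪out(4)=∅
  fail(3) 'dcc': from fail(2)=0 chase 'c': 0 ⇒ 0;  out={0}∪out(0)={0}
  fail(6) 'bcd': from fail(5)=0 chase 'd': 0 ⇒ 1;  out=∅∪out(1)=∅
  fail(8) 'bca': from fail(5)=0 chase 'a': 0 ⇒ 12;  out=∅∪out(12)=∅
  fail(14) 'abb': from fail(13)=4 chase 'b': 4 ⇒ 22;  out=∅∪out(22)=∅
  fail(19) 'dba': from fail(18)=4 chase 'a': 4→0 ⇒ 12;  out=∅∪out(12)=∅
  fail(23) 'bba': from fail(22)=4 chase 'a': 4→0 ⇒ 12;  out=∅∪out(12)=∅
  fail(7) 'bcdc': from fail(6)=1 chase 'c': 1 ⇒ 2;  out={1}∪out(2)={1}
  fail(9) 'bcad': from fail(8)=12 chase 'd': 12→0 ⇒ 1;  out=∅∪out(1)=∅
  fail(15) 'abba': from fail(14)=22 chase 'a': 22 ⇒ 23;  out=∅∪out(23)=∅
  fail(20) 'dbad': from fail(19)=12 chase 'd': 12→0 ⇒ 1;  out=∅∪out(1)=∅
  fail(24) 'bbac': from fail(23)=12 chase 'c': 12→0 ⇒ 0;  out=∅∪out(0)=∅
  fail(10) 'bcadb': from fail(9)=1 chase 'b': 1 ⇒ 18;  out=∅∪out(18)=∅
  fail(16) 'abbac': from fail(15)=23 chase 'c': 23 ⇒ 24;  out=∅∪out(24)=∅
  fail(21) 'dbadb': from fail(20)=1 chase 'b': 1 ⇒ 18;  out={4}∪out(18)={4}
  fail(25) 'bbacb': from fail(24)=0 chase 'b': 0 ⇒ 4;  out={5}∪out(4)={5}
  fail(11) 'bcadbd': from fail(10)=18 chase 'd': 18→4→0 ⇒ 1;  out={2}∪out(1)={2}
  fail(17) 'abbacb': from fail(16)=24 chase 'b': 24 ⇒ 25;  out={3}∪out(25)={3,5}

Text stream:
[0] read 'd'  n0⇒n1
[1] read 'b'  n1⇒n18
[2] read 'a'  n18⇒n19
[3] read 'd'  n19⇒n20
[4] read 'b'  n20⇒n21  → match P4@[0:4]
[5] read 'd'  n21⇒n1 (via fail)
[6] read 'a'  n1⇒n12 (via fail)
[7] read 'c'  n12⇒n0 (via fail)
[8] read 'b'  n0⇒n4
[9] read 'b'  n4⇒n22
[10] read 'b'  n22⇒n22 (via fail)
[11] read 'b'  n22⇒n22 (via fail)
[12] read 'b'  n22⇒n22 (via fail)
[13] read 'a'  n22⇒n23
[14] read 'c'  n23⇒n24
[15] read 'b'  n24⇒n25  → match P5@[11:15]
[16] read 'c'  n25⇒n5 (via fail)
[17] read 'c'  n5⇒n0 (via fail)
[18] read 'b'  n0⇒n4
[19] read 'c'  n4⇒n5
[20] read 'd'  n5⇒n6
[21] read 'c'  n6⇒n7  → match P1@[18:21]
[22] read 'a'  n7⇒n12 (via fail)
[23] read 'b'  n12⇒n13
[24] read 'b'  n13⇒n14
[25] read 'a'  n14⇒n15
[26] read 'c'  n15⇒n16
[27] read 'b'  n16⇒n17  → match P3@[22:27],P5@[23:27]
[28] read 'b'  n17⇒n22 (via fail)
[29] read 'c'  n22⇒n5 (via fail)
[30] read 'd'  n5⇒n6
[31] read 'c'  n6⇒n7  → match P1@[28:31]
[32] read 'a'  n7⇒n12 (via fail)
[33] read 'b'  n12⇒n13
[34] read 'b'  n13⇒n14
[35] read 'a'  n14⇒n15
[36] read 'c'  n15⇒n16
[37] read 'b'  n16⇒n17  → match P3@[32:37],P5@[33:37]
[38] read 'c'  n17⇒n5 (via fail)
[39] read 'd'  n5⇒n6
[40] read 'b'  n6⇒n18 (via fail)
[41] read 'c'  n18⇒n5 (via fail)
[42] read 'd'  n5⇒n6
[43] read 'c'  n6⇒n7  → match P1@[40:43]
[44] read 'd'  n7⇒n1 (via fail)
[45] read 'b'  n1⇒n18
[46] read 'a'  n18⇒n19
[47] read 'd'  n19⇒n20
[48] read 'b'  n20⇒n21  → match P4@[44:48]

Result: [[4,4],[15,5],[21,1],[27,3],[27,5],[31,1],[37,3],[37,5],[43,1],[48,4]]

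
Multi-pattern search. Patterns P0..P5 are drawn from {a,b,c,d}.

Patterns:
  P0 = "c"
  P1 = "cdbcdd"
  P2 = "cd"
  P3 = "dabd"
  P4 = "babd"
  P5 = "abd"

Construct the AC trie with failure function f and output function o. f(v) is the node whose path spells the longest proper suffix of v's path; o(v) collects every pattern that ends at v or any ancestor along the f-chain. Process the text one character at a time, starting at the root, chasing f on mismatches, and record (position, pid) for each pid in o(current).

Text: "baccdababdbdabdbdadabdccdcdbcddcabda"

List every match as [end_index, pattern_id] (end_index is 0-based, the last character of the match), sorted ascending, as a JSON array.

Construct AC machine:
Trie nodes:
  n0 'ε': a→15 b→11 c→1 d→7
  n1 'c': d→2  ←P0
  n2 'cd': b→3  ←P2
  n3 'cdb': c→4
  n4 'cdbc': d→5
  n5 'cdbcd': d→6
  n6 'cdbcdd': ·  ←P1
  n7 'd': a→8
  n8 'da': b→9
  n9 'dab': d→10
  n10 'dabd': ·  ←P3
  n11 'b': a→12
  n12 'ba': b→13
  n13 'bab': d→14
  n14 'babd': ·  ←P4
  n15 'a': b→16
  n16 'ab': d→17
  n17 'abd': ·  ←P5

Failure links (BFS by depth):
  n1('c'): parent n0 fail=0; on 'c' 0 → fail=0;  out {0}∪∅={0}
  n7('d'): parent n0 fail=0; on 'd' 0 → fail=0;  out ∅∪∅=∅
  n11('b'): parent n0 fail=0; on 'b' 0 → fail=0;  out ∅∪∅=∅
  n15('a'): parent n0 fail=0; on 'a' 0 → fail=0;  out ∅∪∅=∅
  n2('cd'): parent n1 fail=0; on 'd' 0 → fail=7;  out {2}∪∅={2}
  n8('da'): parent n7 fail=0; on 'a' 0 → fail=15;  out ∅∪∅=∅
  n12('ba'): parent n11 fail=0; on 'a' 0 → fail=15;  out ∅∪∅=∅
  n16('ab'): parent n15 fail=0; on 'b' 0 → fail=11;  out ∅∪∅=∅
  n3('cdb'): parent n2 fail=7; on 'b' 7→0 → fail=11;  out ∅∪∅=∅
  n9('dab'): parent n8 fail=15; on 'b' 15 → fail=16;  out ∅∪∅=∅
  n13('bab'): parent n12 fail=15; on 'b' 15 → fail=16;  out ∅∪∅=∅
  n17('abd'): parent n16 fail=11; on 'd' 11→0 → fail=7;  out {5}∪∅={5}
  n4('cdbc'): parent n3 fail=11; on 'c' 11→0 → fail=1;  out ∅∪{0}={0}
  n10('dabd'): parent n9 fail=16; on 'd' 16 → fail=17;  out {3}∪{5}={3,5}
  n14('babd'): parent n13 fail=16; on 'd' 16 → fail=17;  out {4}∪{5}={4,5}
  n5('cdbcd'): parent n4 fail=1; on 'd' 1 → fail=2;  out ∅∪{2}={2}
  n6('cdbcdd'): parent n5 fail=2; on 'd' 2→7→0 → fail=7;  out {1}∪∅={1}

Text stream:
i=0 'b': node 0→11
i=1 'a': node 11→12
i=2 'c': node 12→1 (fail-walked)  → match P0@[2:2]
i=3 'c': node 1→1 (fail-walked)  → match P0@[3:3]
i=4 'd': node 1→2  → match P2@[3:4]
i=5 'a': node 2→8 (fail-walked)
i=6 'b': node 8→9
i=7 'a': node 9→12 (fail-walked)
i=8 'b': node 12→13
i=9 'd': node 13→14  → match P4@[6:9],P5@[7:9]
i=10 'b': node 14→11 (fail-walked)
i=11 'd': node 11→7 (fail-walked)
i=12 'a': node 7→8
i=13 'b': node 8→9
i=14 'd': node 9→10  → match P3@[11:14],P5@[12:14]
i=15 'b': node 10→11 (fail-walked)
i=16 'd': node 11→7 (fail-walked)
i=17 'a': node 7→8
i=18 'd': node 8→7 (fail-walked)
i=19 'a': node 7→8
i=20 'b': node 8→9
i=21 'd': node 9→10  → match P3@[18:21],P5@[19:21]
i=22 'c': node 10→1 (fail-walked)  → match P0@[22:22]
i=23 'c': node 1→1 (fail-walked)  → match P0@[23:23]
i=24 'd': node 1→2  → match P2@[23:24]
i=25 'c': node 2→1 (fail-walked)  → match P0@[25:25]
i=26 'd': node 1→2  → match P2@[25:26]
i=27 'b': node 2→3
i=28 'c': node 3→4  → match P0@[28:28]
i=29 'd': node 4→5  → match P2@[28:29]
i=30 'd': node 5→6  → match P1@[25:30]
i=31 'c': node 6→1 (fail-walked)  → match P0@[31:31]
i=32 'a': node 1→15 (fail-walked)
i=33 'b': node 15→16
i=34 'd': node 16→17  → match P5@[32:34]
i=35 'a': node 17→8 (fail-walked)

Result: [[2,0],[3,0],[4,2],[9,4],[9,5],[14,3],[14,5],[21,3],[21,5],[22,0],[23,0],[24,2],[25,0],[26,2],[28,0],[29,2],[30,1],[31,0],[34,5]]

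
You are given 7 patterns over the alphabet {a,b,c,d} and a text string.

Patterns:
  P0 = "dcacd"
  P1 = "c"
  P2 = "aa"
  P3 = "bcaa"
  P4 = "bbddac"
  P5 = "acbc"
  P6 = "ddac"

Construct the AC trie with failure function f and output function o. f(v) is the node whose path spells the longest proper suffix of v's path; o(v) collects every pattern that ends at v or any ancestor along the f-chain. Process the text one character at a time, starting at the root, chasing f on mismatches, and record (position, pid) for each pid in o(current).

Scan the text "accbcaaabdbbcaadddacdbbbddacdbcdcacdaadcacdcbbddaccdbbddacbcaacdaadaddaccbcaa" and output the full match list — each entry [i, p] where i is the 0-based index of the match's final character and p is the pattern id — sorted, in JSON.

Build:
Trie nodes:
  n0 'ε': a→7 b→9 c→6 d→1
  n1 'd': c→2 d→21
  n2 'dc': a→3
  n3 'dca': c→4
  n4 'dcac': d→5
  n5 'dcacd': ·  ←P0
  n6 'c': ·  ←P1
  n7 'a': a→8 c→18
  n8 'aa': ·  ←P2
  n9 'b': b→13 c→10
  n10 'bc': a→11
  n11 'bca': a→12
  n12 'bcaa': ·  ←P3
  n13 'bb': d→14
  n14 'bbd': d→15
  n15 'bbdd': a→16
  n16 'bbdda': c→17
  n17 'bbddac': ·  ←P4
  n18 'ac': b→19
  n19 'acb': c→20
  n20 'acbc': ·  ←P5
  n21 'dd': a→22
  n22 'dda': c→23
  n23 'ddac': ·  ←P6

Failure links (BFS by depth):
  n1('d'): parent n0 fail=0; on 'd' 0 → fail=0;  out ∅∪∅=∅
  n6('c'): parent n0 fail=0; on 'c' 0 → fail=0;  out {1}∪∅={1}
  n7('a'): parent n0 fail=0; on 'a' 0 → fail=0;  out ∅∪∅=∅
  n9('b'): parent n0 fail=0; on 'b' 0 → fail=0;  out ∅∪∅=∅
  n2('dc'): parent n1 fail=0; on 'c' 0 → fail=6;  out ∅∪{1}={1}
  n8('aa'): parent n7 fail=0; on 'a' 0 → fail=7;  out {2}∪∅={2}
  n10('bc'): parent n9 fail=0; on 'c' 0 → fail=6;  out ∅∪{1}={1}
  n13('bb'): parent n9 fail=0; on 'b' 0 → fail=9;  out ∅∪∅=∅
  n18('ac'): parent n7 fail=0; on 'c' 0 → fail=6;  out ∅∪{1}={1}
  n21('dd'): parent n1 fail=0; on 'd' 0 → fail=1;  out ∅∪∅=∅
  n3('dca'): parent n2 fail=6; on 'a' 6→0 → fail=7;  out ∅∪∅=∅
  n11('bca'): parent n10 fail=6; on 'a' 6→0 → fail=7;  out ∅∪∅=∅
  n14('bbd'): parent n13 fail=9; on 'd' 9→0 → fail=1;  out ∅∪∅=∅
  n19('acb'): parent n18 fail=6; on 'b' 6→0 → fail=9;  out ∅∪∅=∅
  n22('dda'): parent n21 fail=1; on 'a' 1→0 → fail=7;  out ∅∪∅=∅
  n4('dcac'): parent n3 fail=7; on 'c' 7 → fail=18;  out ∅∪{1}={1}
  n12('bcaa'): parent n11 fail=7; on 'a' 7 → fail=8;  out {3}∪{2}={2,3}
  n15('bbdd'): parent n14 fail=1; on 'd' 1 → fail=21;  out ∅∪∅=∅
  n20('acbc'): parent n19 fail=9; on 'c' 9 → fail=10;  out {5}∪{1}={1,5}
  n23('ddac'): parent n22 fail=7; on 'c' 7 → fail=18;  out {6}∪{1}={1,6}
  n5('dcacd'): parent n4 fail=18; on 'd' 18→6→0 → fail=1;  out {0}∪∅={0}
  n16('bbdda'): parent n15 fail=21; on 'a' 21 → fail=22;  out ∅∪∅=∅
  n17('bbddac'): parent n16 fail=22; on 'c' 22 → fail=23;  out {4}∪{1,6}={1,4,6}

Scan:
pos 0 'a': at 7
pos 1 'c': at 18  → match P1@[1:1]
pos 2 'c': at 6 (fail-walked)  → match P1@[2:2]
pos 3 'b': at 9 (fail-walked)
pos 4 'c': at 10  → match P1@[4:4]
pos 5 'a': at 11
pos 6 'a': at 12  → match P2@[5:6],P3@[3:6]
pos 7 'a': at 8 (fail-walked)  → match P2@[6:7]
pos 8 'b': at 9 (fail-walked)
pos 9 'd': at 1 (fail-walked)
pos 10 'b': at 9 (fail-walked)
pos 11 'b': at 13
pos 12 'c': at 10 (fail-walked)  → match P1@[12:12]
pos 13 'a': at 11
pos 14 'a': at 12  → match P2@[13:14],P3@[11:14]
pos 15 'd': at 1 (fail-walked)
pos 16 'd': at 21
pos 17 'd': at 21 (fail-walked)
pos 18 'a': at 22
pos 19 'c': at 23  → match P1@[19:19],P6@[16:19]
pos 20 'd': at 1 (fail-walked)
pos 21 'b': at 9 (fail-walked)
pos 22 'b': at 13
pos 23 'b': at 13 (fail-walked)
pos 24 'd': at 14
pos 25 'd': at 15
pos 26 'a': at 16
pos 27 'c': at 17  → match P1@[27:27],P4@[22:27],P6@[24:27]
pos 28 'd': at 1 (fail-walked)
pos 29 'b': at 9 (fail-walked)
pos 30 'c': at 10  → match P1@[30:30]
pos 31 'd': at 1 (fail-walked)
pos 32 'c': at 2  → match P1@[32:32]
pos 33 'a': at 3
pos 34 'c': at 4  → match P1@[34:34]
pos 35 'd': at 5  → match P0@[31:35]
pos 36 'a': at 7 (fail-walked)
pos 37 'a': at 8  → match P2@[36:37]
pos 38 'd': at 1 (fail-walked)
pos 39 'c': at 2  → match P1@[39:39]
pos 40 'a': at 3
pos 41 'c': at 4  → match P1@[41:41]
pos 42 'd': at 5  → match P0@[38:42]
pos 43 'c': at 2 (fail-walked)  → match P1@[43:43]
pos 44 'b': at 9 (fail-walked)
pos 45 'b': at 13
pos 46 'd': at 14
pos 47 'd': at 15
pos 48 'a': at 16
pos 49 'c': at 17  → match P1@[49:49],P4@[44:49],P6@[46:49]
pos 50 'c': at 6 (fail-walked)  → match P1@[50:50]
pos 51 'd': at 1 (fail-walked)
pos 52 'b': at 9 (fail-walked)
pos 53 'b': at 13
pos 54 'd': at 14
pos 55 'd': at 15
pos 56 'a': at 16
pos 57 'c': at 17  → match P1@[57:57],P4@[52:57],P6@[54:57]
pos 58 'b': at 19 (fail-walked)
pos 59 'c': at 20  → match P1@[59:59],P5@[56:59]
pos 60 'a': at 11 (fail-walked)
pos 61 'a': at 12  → match P2@[60:61],P3@[58:61]
pos 62 'c': at 18 (fail-walked)  → match P1@[62:62]
pos 63 'd': at 1 (fail-walked)
pos 64 'a': at 7 (fail-walked)
pos 65 'a': at 8  → match P2@[64:65]
pos 66 'd': at 1 (fail-walked)
pos 67 'a': at 7 (fail-walked)
pos 68 'd': at 1 (fail-walked)
pos 69 'd': at 21
pos 70 'a': at 22
pos 71 'c': at 23  → match P1@[71:71],P6@[68:71]
pos 72 'c': at 6 (fail-walked)  → match P1@[72:72]
pos 73 'b': at 9 (fail-walked)
pos 74 'c': at 10  → match P1@[74:74]
pos 75 'a': at 11
pos 76 'a': at 12  → match P2@[75:76],P3@[73:76]

Matches: [[1,1],[2,1],[4,1],[6,2],[6,3],[7,2],[12,1],[14,2],[14,3],[19,1],[19,6],[27,1],[27,4],[27,6],[30,1],[32,1],[34,1],[35,0],[37,2],[39,1],[41,1],[42,0],[43,1],[49,1],[49,4],[49,6],[50,1],[57,1],[57,4],[57,6],[59,1],[59,5],[61,2],[61,3],[62,1],[65,2],[71,1],[71,6],[72,1],[74,1],[76,2],[76,3]]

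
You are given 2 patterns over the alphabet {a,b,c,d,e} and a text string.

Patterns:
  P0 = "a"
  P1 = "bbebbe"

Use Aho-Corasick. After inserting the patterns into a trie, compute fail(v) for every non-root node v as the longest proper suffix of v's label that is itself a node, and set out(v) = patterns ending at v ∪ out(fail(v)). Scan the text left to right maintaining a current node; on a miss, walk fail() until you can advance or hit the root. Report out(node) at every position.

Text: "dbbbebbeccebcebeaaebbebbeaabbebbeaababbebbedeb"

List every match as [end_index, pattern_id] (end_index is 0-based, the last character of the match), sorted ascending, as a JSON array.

Construct AC machine:
Trie nodes:
  n0 'ε': a→1 b→2
  n1 'a': ·  [P0 ends]
  n2 'b': b→3
  n3 'bb': e→4
  n4 'bbe': b→5
  n5 'bbeb': b→6
  n6 'bbebb': e→7
  n7 'bbebbe': ·  [P1 ends]

BFS fail/out derivation:
  fail(1) 'a': from fail(0)=0 chase 'a': 0 ⇒ 0;  out={0}∪out(0)={0}
  fail(2) 'b': from fail(0)=0 chase 'b': 0 ⇒ 0;  out=∅∪out(0)=∅
  fail(3) 'bb': from fail(2)=0 chase 'b': 0 ⇒ 2;  out=∅∪out(2)=∅
  fail(4) 'bbe': from fail(3)=2 chase 'e': 2→0 ⇒ 0;  out=∅∪out(0)=∅
  fail(5) 'bbeb': from fail(4)=0 chase 'b': 0 ⇒ 2;  out=∅∪out(2)=∅
  fail(6) 'bbebb': from fail(5)=2 chase 'b': 2 ⇒ 3;  out=∅∪out(3)=∅
  fail(7) 'bbebbe': from fail(6)=3 chase 'e': 3 ⇒ 4;  out={1}∪out(4)={1}

Run:
[0] read 'd'  n0⇒n0
[1] read 'b'  n0⇒n2
[2] read 'b'  n2⇒n3
[3] read 'b'  n3⇒n3 ·f
[4] read 'e'  n3⇒n4
[5] read 'b'  n4⇒n5
[6] read 'b'  n5⇒n6
[7] read 'e'  n6⇒n7  ** P1@[2:7]
[8] read 'c'  n7⇒n0 ·f
[9] read 'c'  n0⇒n0
[10] read 'e'  n0⇒n0
[11] read 'b'  n0⇒n2
[12] read 'c'  n2⇒n0 ·f
[13] read 'e'  n0⇒n0
[14] read 'b'  n0⇒n2
[15] read 'e'  n2⇒n0 ·f
[16] read 'a'  n0⇒n1  ** P0@[16:16]
[17] read 'a'  n1⇒n1 ·f  ** P0@[17:17]
[18] read 'e'  n1⇒n0 ·f
[19] read 'b'  n0⇒n2
[20] read 'b'  n2⇒n3
[21] read 'e'  n3⇒n4
[22] read 'b'  n4⇒n5
[23] read 'b'  n5⇒n6
[24] read 'e'  n6⇒n7  ** P1@[19:24]
[25] read 'a'  n7⇒n1 ·f  ** P0@[25:25]
[26] read 'a'  n1⇒n1 ·f  ** P0@[26:26]
[27] read 'b'  n1⇒n2 ·f
[28] read 'b'  n2⇒n3
[29] read 'e'  n3⇒n4
[30] read 'b'  n4⇒n5
[31] read 'b'  n5⇒n6
[32] read 'e'  n6⇒n7  ** P1@[27:32]
[33] read 'a'  n7⇒n1 ·f  ** P0@[33:33]
[34] read 'a'  n1⇒n1 ·f  ** P0@[34:34]
[35] read 'b'  n1⇒n2 ·f
[36] read 'a'  n2⇒n1 ·f  ** P0@[36:36]
[37] read 'b'  n1⇒n2 ·f
[38] read 'b'  n2⇒n3
[39] read 'e'  n3⇒n4
[40] read 'b'  n4⇒n5
[41] read 'b'  n5⇒n6
[42] read 'e'  n6⇒n7  ** P1@[37:42]
[43] read 'd'  n7⇒n0 ·f
[44] read 'e'  n0⇒n0
[45] read 'b'  n0⇒n2

Matches: [[7,1],[16,0],[17,0],[24,1],[25,0],[26,0],[32,1],[33,0],[34,0],[36,0],[42,1]]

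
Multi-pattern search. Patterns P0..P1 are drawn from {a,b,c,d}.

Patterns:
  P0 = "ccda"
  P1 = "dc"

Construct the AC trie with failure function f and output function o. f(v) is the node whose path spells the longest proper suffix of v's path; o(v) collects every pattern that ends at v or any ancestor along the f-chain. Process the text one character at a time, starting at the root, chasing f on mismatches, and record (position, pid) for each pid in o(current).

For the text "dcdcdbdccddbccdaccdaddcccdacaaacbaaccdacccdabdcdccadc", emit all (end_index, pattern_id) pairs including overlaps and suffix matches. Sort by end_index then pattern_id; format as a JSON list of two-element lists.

Construct AC machine:
Trie nodes:
  n0 'ε': c→1 d→5
  n1 'c': c→2
  n2 'cc': d→3
  n3 'ccd': a→4
  n4 'ccda': ·  ←P0
  n5 'd': c→6
  n6 'dc': ·  ←P1

Failure links (BFS by depth):
  fail(1) 'c': from fail(0)=0 chase 'c': 0 ⇒ 0;  out=∅∪out(0)=∅
  fail(5) 'd': from fail(0)=0 chase 'd': 0 ⇒ 0;  out=∅∪out(0)=∅
  fail(2) 'cc': from fail(1)=0 chase 'c': 0 ⇒ 1;  out=∅∪out(1)=∅
  fail(6) 'dc': from fail(5)=0 chase 'c': 0 ⇒ 1;  out={1}∪out(1)={1}
  fail(3) 'ccd': from fail(2)=1 chase 'd': 1→0 ⇒ 5;  out=∅∪out(5)=∅
  fail(4) 'ccda': from fail(3)=5 chase 'a': 5→0 ⇒ 0;  out={0}∪out(0)={0}

Scan:
i=0 'd': node 0→5
i=1 'c': node 5→6  → match P1@[0:1]
i=2 'd': node 6→5 ·f
i=3 'c': node 5→6  → match P1@[2:3]
i=4 'd': node 6→5 ·f
i=5 'b': node 5→0 ·f
i=6 'd': node 0→5
i=7 'c': node 5→6  → match P1@[6:7]
i=8 'c': node 6→2 ·f
i=9 'd': node 2→3
i=10 'd': node 3→5 ·f
i=11 'b': node 5→0 ·f
i=12 'c': node 0→1
i=13 'c': node 1→2
i=14 'd': node 2→3
i=15 'a': node 3→4  → match P0@[12:15]
i=16 'c': node 4→1 ·f
i=17 'c': node 1→2
i=18 'd': node 2→3
i=19 'a': node 3→4  → match P0@[16:19]
i=20 'd': node 4→5 ·f
i=21 'd': node 5→5 ·f
i=22 'c': node 5→6  → match P1@[21:22]
i=23 'c': node 6→2 ·f
i=24 'c': node 2→2 ·f
i=25 'd': node 2→3
i=26 'a': node 3→4  → match P0@[23:26]
i=27 'c': node 4→1 ·f
i=28 'a': node 1→0 ·f
i=29 'a': node 0→0
i=30 'a': node 0→0
i=31 'c': node 0→1
i=32 'b': node 1→0 ·f
i=33 'a': node 0→0
i=34 'a': node 0→0
i=35 'c': node 0→1
i=36 'c': node 1→2
i=37 'd': node 2→3
i=38 'a': node 3→4  → match P0@[35:38]
i=39 'c': node 4→1 ·f
i=40 'c': node 1→2
i=41 'c': node 2→2 ·f
i=42 'd': node 2→3
i=43 'a': node 3→4  → match P0@[40:43]
i=44 'b': node 4→0 ·f
i=45 'd': node 0→5
i=46 'c': node 5→6  → match P1@[45:46]
i=47 'd': node 6→5 ·f
i=48 'c': node 5→6  → match P1@[47:48]
i=49 'c': node 6→2 ·f
i=50 'a': node 2→0 ·f
i=51 'd': node 0→5
i=52 'c': node 5→6  → match P1@[51:52]

Matches: [[1,1],[3,1],[7,1],[15,0],[19,0],[22,1],[26,0],[38,0],[43,0],[46,1],[48,1],[52,1]]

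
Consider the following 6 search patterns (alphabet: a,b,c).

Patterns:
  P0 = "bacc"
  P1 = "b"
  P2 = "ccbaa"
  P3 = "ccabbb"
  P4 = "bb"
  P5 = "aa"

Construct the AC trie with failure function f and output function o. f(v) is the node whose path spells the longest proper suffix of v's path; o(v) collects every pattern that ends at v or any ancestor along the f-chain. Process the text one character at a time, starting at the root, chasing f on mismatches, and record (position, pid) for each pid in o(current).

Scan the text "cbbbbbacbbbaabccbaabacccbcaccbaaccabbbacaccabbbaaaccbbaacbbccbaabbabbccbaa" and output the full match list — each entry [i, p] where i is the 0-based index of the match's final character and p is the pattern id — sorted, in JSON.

Build automaton:
Trie nodes:
  0='ε' goto a→15 b→1 c→5
  1='b' goto a→2 b→14  ←P1
  2='ba' goto c→3
  3='bac' goto c→4
  4='bacc' goto ·  ←P0
  5='c' goto c→6
  6='cc' goto a→10 b→7
  7='ccb' goto a→8
  8='ccba' goto a→9
  9='ccbaa' goto ·  ←P2
  10='cca' goto b→11
  11='ccab' goto b→12
  12='ccabb' goto b→13
  13='ccabbb' goto ·  ←P3
  14='bb' goto ·  ←P4
  15='a' goto a→16
  16='aa' goto ·  ←P5

BFS fail/out derivation:
  fail(1) 'b': from fail(0)=0 chase 'b': 0 ⇒ 0;  out={1}∪out(0)={1}
  fail(5) 'c': from fail(0)=0 chase 'c': 0 ⇒ 0;  out=∅∪out(0)=∅
  fail(15) 'a': from fail(0)=0 chase 'a': 0 ⇒ 0;  out=∅∪out(0)=∅
  fail(2) 'ba': from fail(1)=0 chase 'a': 0 ⇒ 15;  out=∅∪out(15)=∅
  fail(6) 'cc': from fail(5)=0 chase 'c': 0 ⇒ 5;  out=∅∪out(5)=∅
  fail(14) 'bb': from fail(1)=0 chase 'b': 0 ⇒ 1;  out={4}∪out(1)={1,4}
  fail(16) 'aa': from fail(15)=0 chase 'a': 0 ⇒ 15;  out={5}∪out(15)={5}
  fail(3) 'bac': from fail(2)=15 chase 'c': 15→0 ⇒ 5;  out=∅∪out(5)=∅
  fail(7) 'ccb': from fail(6)=5 chase 'b': 5→0 ⇒ 1;  out=∅∪out(1)={1}
  fail(10) 'cca': from fail(6)=5 chase 'a': 5→0 ⇒ 15;  out=∅∪out(15)=∅
  fail(4) 'bacc': from fail(3)=5 chase 'c': 5 ⇒ 6;  out={0}∪out(6)={0}
  fail(8) 'ccba': from fail(7)=1 chase 'a': 1 ⇒ 2;  out=∅∪out(2)=∅
  fail(11) 'ccab': from fail(10)=15 chase 'b': 15→0 ⇒ 1;  out=∅∪out(1)={1}
  fail(9) 'ccbaa': from fail(8)=2 chase 'a': 2→15 ⇒ 16;  out={2}∪out(16)={2,5}
  fail(12) 'ccabb': from fail(11)=1 chase 'b': 1 ⇒ 14;  out=∅∪out(14)={1,4}
  fail(13) 'ccabbb': from fail(12)=14 chase 'b': 14→1 ⇒ 14;  out={3}∪out(14)={1,3,4}

Run:
i=0 'c': node 0→5
i=1 'b': node 5→1 (fail-walked)  ** P1@[1:1]
i=2 'b': node 1→14  ** P1@[2:2],P4@[1:2]
i=3 'b': node 14→14 (fail-walked)  ** P1@[3:3],P4@[2:3]
i=4 'b': node 14→14 (fail-walked)  ** P1@[4:4],P4@[3:4]
i=5 'b': node 14→14 (fail-walked)  ** P1@[5:5],P4@[4:5]
i=6 'a': node 14→2 (fail-walked)
i=7 'c': node 2→3
i=8 'b': node 3→1 (fail-walked)  ** P1@[8:8]
i=9 'b': node 1→14  ** P1@[9:9],P4@[8:9]
i=10 'b': node 14→14 (fail-walked)  ** P1@[10:10],P4@[9:10]
i=11 'a': node 14→2 (fail-walked)
i=12 'a': node 2→16 (fail-walked)  ** P5@[11:12]
i=13 'b': node 16→1 (fail-walked)  ** P1@[13:13]
i=14 'c': node 1→5 (fail-walked)
i=15 'c': node 5→6
i=16 'b': node 6→7  ** P1@[16:16]
i=17 'a': node 7→8
i=18 'a': node 8→9  ** P2@[14:18],P5@[17:18]
i=19 'b': node 9→1 (fail-walked)  ** P1@[19:19]
i=20 'a': node 1→2
i=21 'c': node 2→3
i=22 'c': node 3→4  ** P0@[19:22]
i=23 'c': node 4→6 (fail-walked)
i=24 'b': node 6→7  ** P1@[24:24]
i=25 'c': node 7→5 (fail-walked)
i=26 'a': node 5→15 (fail-walked)
i=27 'c': node 15→5 (fail-walked)
i=28 'c': node 5→6
i=29 'b': node 6→7  ** P1@[29:29]
i=30 'a': node 7→8
i=31 'a': node 8→9  ** P2@[27:31],P5@[30:31]
i=32 'c': node 9→5 (fail-walked)
i=33 'c': node 5→6
i=34 'a': node 6→10
i=35 'b': node 10→11  ** P1@[35:35]
i=36 'b': node 11→12  ** P1@[36:36],P4@[35:36]
i=37 'b': node 12→13  ** P1@[37:37],P3@[32:37],P4@[36:37]
i=38 'a': node 13→2 (fail-walked)
i=39 'c': node 2→3
i=40 'a': node 3→15 (fail-walked)
i=41 'c': node 15→5 (fail-walked)
i=42 'c': node 5→6
i=43 'a': node 6→10
i=44 'b': node 10→11  ** P1@[44:44]
i=45 'b': node 11→12  ** P1@[45:45],P4@[44:45]
i=46 'b': node 12→13  ** P1@[46:46],P3@[41:46],P4@[45:46]
i=47 'a': node 13→2 (fail-walked)
i=48 'a': node 2→16 (fail-walked)  ** P5@[47:48]
i=49 'a': node 16→16 (fail-walked)  ** P5@[48:49]
i=50 'c': node 16→5 (fail-walked)
i=51 'c': node 5→6
i=52 'b': node 6→7  ** P1@[52:52]
i=53 'b': node 7→14 (fail-walked)  ** P1@[53:53],P4@[52:53]
i=54 'a': node 14→2 (fail-walked)
i=55 'a': node 2→16 (fail-walked)  ** P5@[54:55]
i=56 'c': node 16→5 (fail-walked)
i=57 'b': node 5→1 (fail-walked)  ** P1@[57:57]
i=58 'b': node 1→14  ** P1@[58:58],P4@[57:58]
i=59 'c': node 14→5 (fail-walked)
i=60 'c': node 5→6
i=61 'b': node 6→7  ** P1@[61:61]
i=62 'a': node 7→8
i=63 'a': node 8→9  ** P2@[59:63],P5@[62:63]
i=64 'b': node 9→1 (fail-walked)  ** P1@[64:64]
i=65 'b': node 1→14  ** P1@[65:65],P4@[64:65]
i=66 'a': node 14→2 (fail-walked)
i=67 'b': node 2→1 (fail-walked)  ** P1@[67:67]
i=68 'b': node 1→14  ** P1@[68:68],P4@[67:68]
i=69 'c': node 14→5 (fail-walked)
i=70 'c': node 5→6
i=71 'b': node 6→7  ** P1@[71:71]
i=72 'a': node 7→8
i=73 'a': node 8→9  ** P2@[69:73],P5@[72:73]

Matches: [[1,1],[2,1],[2,4],[3,1],[3,4],[4,1],[4,4],[5,1],[5,4],[8,1],[9,1],[9,4],[10,1],[10,4],[12,5],[13,1],[16,1],[18,2],[18,5],[19,1],[22,0],[24,1],[29,1],[31,2],[31,5],[35,1],[36,1],[36,4],[37,1],[37,3],[37,4],[44,1],[45,1],[45,4],[46,1],[46,3],[46,4],[48,5],[49,5],[52,1],[53,1],[53,4],[55,5],[57,1],[58,1],[58,4],[61,1],[63,2],[63,5],[64,1],[65,1],[65,4],[67,1],[68,1],[68,4],[71,1],[73,2],[73,5]]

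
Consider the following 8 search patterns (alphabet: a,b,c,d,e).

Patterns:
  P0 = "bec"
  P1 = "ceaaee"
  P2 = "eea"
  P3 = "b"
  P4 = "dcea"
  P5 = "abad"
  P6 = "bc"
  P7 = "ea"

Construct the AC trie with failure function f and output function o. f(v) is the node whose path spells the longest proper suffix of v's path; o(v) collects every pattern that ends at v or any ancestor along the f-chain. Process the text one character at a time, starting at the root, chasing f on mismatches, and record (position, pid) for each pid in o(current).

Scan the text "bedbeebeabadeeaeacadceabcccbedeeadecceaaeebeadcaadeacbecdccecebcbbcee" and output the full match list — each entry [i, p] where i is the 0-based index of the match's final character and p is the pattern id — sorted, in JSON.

Build:
Trie nodes:
  n0 'ε': a→17 b→1 c→4 d→13 e→10
  n1 'b': c→21 e→2  [P3 ends]
  n2 'be': c→3
  n3 'bec': ·  [P0 ends]
  n4 'c': e→5
  n5 'ce': a→6
  n6 'cea': a→7
  n7 'ceaa': e→8
  n8 'ceaae': e→9
  n9 'ceaaee': ·  [P1 ends]
  n10 'e': a→22 e→11
  n11 'ee': a→12
  n12 'eea': ·  [P2 ends]
  n13 'd': c→14
  n14 'dc': e→15
  n15 'dce': a→16
  n16 'dcea': ·  [P4 ends]
  n17 'a': b→18
  n18 'ab': a→19
  n19 'aba': d→20
  n20 'abad': ·  [P5 ends]
  n21 'bc': ·  [P6 ends]
  n22 'ea': ·  [P7 ends]

BFS fail/out derivation:
  fail(1) 'b': from fail(0)=0 chase 'b': 0 ⇒ 0;  out={3}∪out(0)={3}
  fail(4) 'c': from fail(0)=0 chase 'c': 0 ⇒ 0;  out=∅∪out(0)=∅
  fail(10) 'e': from fail(0)=0 chase 'e': 0 ⇒ 0;  out=∅∪out(0)=∅
  fail(13) 'd': from fail(0)=0 chase 'd': 0 ⇒ 0;  out=∅∪out(0)=∅
  fail(17) 'a': from fail(0)=0 chase 'a': 0 ⇒ 0;  out=∅∪out(0)=∅
  fail(2) 'be': from fail(1)=0 chase 'e': 0 ⇒ 10;  out=∅∪out(10)=∅
  fail(5) 'ce': from fail(4)=0 chase 'e': 0 ⇒ 10;  out=∅∪out(10)=∅
  fail(11) 'ee': from fail(10)=0 chase 'e': 0 ⇒ 10;  out=∅∪out(10)=∅
  fail(14) 'dc': from fail(13)=0 chase 'c': 0 ⇒ 4;  out=∅∪out(4)=∅
  fail(18) 'ab': from fail(17)=0 chase 'b': 0 ⇒ 1;  out=∅∪out(1)={3}
  fail(21) 'bc': from fail(1)=0 chase 'c': 0 ⇒ 4;  out={6}∪out(4)={6}
  fail(22) 'ea': from fail(10)=0 chase 'a': 0 ⇒ 17;  out={7}∪out(17)={7}
  fail(3) 'bec': from fail(2)=10 chase 'c': 10→0 ⇒ 4;  out={0}∪out(4)={0}
  fail(6) 'cea': from fail(5)=10 chase 'a': 10 ⇒ 22;  out=∅∪out(22)={7}
  fail(12) 'eea': from fail(11)=10 chase 'a': 10 ⇒ 22;  out={2}∪out(22)={2,7}
  fail(15) 'dce': from fail(14)=4 chase 'e': 4 ⇒ 5;  out=∅∪out(5)=∅
  fail(19) 'aba': from fail(18)=1 chase 'a': 1→0 ⇒ 17;  out=∅∪out(17)=∅
  fail(7) 'ceaa': from fail(6)=22 chase 'a': 22→17→0 ⇒ 17;  out=∅∪out(17)=∅
  fail(16) 'dcea': from fail(15)=5 chase 'a': 5 ⇒ 6;  out={4}∪out(6)={4,7}
  fail(20) 'abad': from fail(19)=17 chase 'd': 17→0 ⇒ 13;  out={5}∪out(13)={5}
  fail(8) 'ceaae': from fail(7)=17 chase 'e': 17→0 ⇒ 10;  out=∅∪out(10)=∅
  fail(9) 'ceaaee': from fail(8)=10 chase 'e': 10 ⇒ 11;  out={1}∪out(11)={1}

Run:
[0] read 'b'  n0⇒n1  ** P3@[0:0]
[1] read 'e'  n1⇒n2
[2] read 'd'  n2⇒n13 (via fail)
[3] read 'b'  n13⇒n1 (via fail)  ** P3@[3:3]
[4] read 'e'  n1⇒n2
[5] read 'e'  n2⇒n11 (via fail)
[6] read 'b'  n11⇒n1 (via fail)  ** P3@[6:6]
[7] read 'e'  n1⇒n2
[8] read 'a'  n2⇒n22 (via fail)  ** P7@[7:8]
[9] read 'b'  n22⇒n18 (via fail)  ** P3@[9:9]
[10] read 'a'  n18⇒n19
[11] read 'd'  n19⇒n20  ** P5@[8:11]
[12] read 'e'  n20⇒n10 (via fail)
[13] read 'e'  n10⇒n11
[14] read 'a'  n11⇒n12  ** P2@[12:14],P7@[13:14]
[15] read 'e'  n12⇒n10 (via fail)
[16] read 'a'  n10⇒n22  ** P7@[15:16]
[17] read 'c'  n22⇒n4 (via fail)
[18] read 'a'  n4⇒n17 (via fail)
[19] read 'd'  n17⇒n13 (via fail)
[20] read 'c'  n13⇒n14
[21] read 'e'  n14⇒n15
[22] read 'a'  n15⇒n16  ** P4@[19:22],P7@[21:22]
[23] read 'b'  n16⇒n18 (via fail)  ** P3@[23:23]
[24] read 'c'  n18⇒n21 (via fail)  ** P6@[23:24]
[25] read 'c'  n21⇒n4 (via fail)
[26] read 'c'  n4⇒n4 (via fail)
[27] read 'b'  n4⇒n1 (via fail)  ** P3@[27:27]
[28] read 'e'  n1⇒n2
[29] read 'd'  n2⇒n13 (via fail)
[30] read 'e'  n13⇒n10 (via fail)
[31] read 'e'  n10⇒n11
[32] read 'a'  n11⇒n12  ** P2@[30:32],P7@[31:32]
[33] read 'd'  n12⇒n13 (via fail)
[34] read 'e'  n13⇒n10 (via fail)
[35] read 'c'  n10⇒n4 (via fail)
[36] read 'c'  n4⇒n4 (via fail)
[37] read 'e'  n4⇒n5
[38] read 'a'  n5⇒n6  ** P7@[37:38]
[39] read 'a'  n6⇒n7
[40] read 'e'  n7⇒n8
[41] read 'e'  n8⇒n9  ** P1@[36:41]
[42] read 'b'  n9⇒n1 (via fail)  ** P3@[42:42]
[43] read 'e'  n1⇒n2
[44] read 'a'  n2⇒n22 (via fail)  ** P7@[43:44]
[45] read 'd'  n22⇒n13 (via fail)
[46] read 'c'  n13⇒n14
[47] read 'a'  n14⇒n17 (via fail)
[48] read 'a'  n17⇒n17 (via fail)
[49] read 'd'  n17⇒n13 (via fail)
[50] read 'e'  n13⇒n10 (via fail)
[51] read 'a'  n10⇒n22  ** P7@[50:51]
[52] read 'c'  n22⇒n4 (via fail)
[53] read 'b'  n4⇒n1 (via fail)  ** P3@[53:53]
[54] read 'e'  n1⇒n2
[55] read 'c'  n2⇒n3  ** P0@[53:55]
[56] read 'd'  n3⇒n13 (via fail)
[57] read 'c'  n13⇒n14
[58] read 'c'  n14⇒n4 (via fail)
[59] read 'e'  n4⇒n5
[60] read 'c'  n5⇒n4 (via fail)
[61] read 'e'  n4⇒n5
[62] read 'b'  n5⇒n1 (via fail)  ** P3@[62:62]
[63] read 'c'  n1⇒n21  ** P6@[62:63]
[64] read 'b'  n21⇒n1 (via fail)  ** P3@[64:64]
[65] read 'b'  n1⇒n1 (via fail)  ** P3@[65:65]
[66] read 'c'  n1⇒n21  ** P6@[65:66]
[67] read 'e'  n21⇒n5 (via fail)
[68] read 'e'  n5⇒n11 (via fail)

Matches: [[0,3],[3,3],[6,3],[8,7],[9,3],[11,5],[14,2],[14,7],[16,7],[22,4],[22,7],[23,3],[24,6],[27,3],[32,2],[32,7],[38,7],[41,1],[42,3],[44,7],[51,7],[53,3],[55,0],[62,3],[63,6],[64,3],[65,3],[66,6]]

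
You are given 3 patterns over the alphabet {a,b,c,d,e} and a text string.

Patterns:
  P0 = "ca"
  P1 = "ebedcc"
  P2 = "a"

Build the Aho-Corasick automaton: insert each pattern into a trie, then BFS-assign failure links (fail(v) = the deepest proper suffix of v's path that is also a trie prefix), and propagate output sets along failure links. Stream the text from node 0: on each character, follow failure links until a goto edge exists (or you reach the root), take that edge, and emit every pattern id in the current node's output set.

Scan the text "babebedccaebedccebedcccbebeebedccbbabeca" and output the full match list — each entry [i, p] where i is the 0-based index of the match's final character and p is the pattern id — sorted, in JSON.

Build automaton:
Trie nodes:
  n0 'ε': a→9 c→1 e→3
  n1 'c': a→2
  n2 'ca': ·  [P0 ends]
  n3 'e': b→4
  n4 'eb': e→5
  n5 'ebe': d→6
  n6 'ebed': c→7
  n7 'ebedc': c→8
  n8 'ebedcc': ·  [P1 ends]
  n9 'a': ·  [P2 ends]

Failure links (BFS by depth):
  n1('c'): parent n0 fail=0; on 'c' 0 → fail=0;  out ∅∪∅=∅
  n3('e'): parent n0 fail=0; on 'e' 0 → fail=0;  out ∅∪∅=∅
  n9('a'): parent n0 fail=0; on 'a' 0 → fail=0;  out {2}∪∅={2}
  n2('ca'): parent n1 fail=0; on 'a' 0 → fail=9;  out {0}∪{2}={0,2}
  n4('eb'): parent n3 fail=0; on 'b' 0 → fail=0;  out ∅∪∅=∅
  n5('ebe'): parent n4 fail=0; on 'e' 0 → fail=3;  out ∅∪∅=∅
  n6('ebed'): parent n5 fail=3; on 'd' 3→0 → fail=0;  out ∅∪∅=∅
  n7('ebedc'): parent n6 fail=0; on 'c' 0 → fail=1;  out ∅∪∅=∅
  n8('ebedcc'): parent n7 fail=1; on 'c' 1→0 → fail=1;  out {1}∪∅={1}

Text stream:
pos 0 'b': at 0
pos 1 'a': at 9  → match P2@[1:1]
pos 2 'b': at 0 ·f
pos 3 'e': at 3
pos 4 'b': at 4
pos 5 'e': at 5
pos 6 'd': at 6
pos 7 'c': at 7
pos 8 'c': at 8  → match P1@[3:8]
pos 9 'a': at 2 ·f  → match P0@[8:9],P2@[9:9]
pos 10 'e': at 3 ·f
pos 11 'b': at 4
pos 12 'e': at 5
pos 13 'd': at 6
pos 14 'c': at 7
pos 15 'c': at 8  → match P1@[10:15]
pos 16 'e': at 3 ·f
pos 17 'b': at 4
pos 18 'e': at 5
pos 19 'd': at 6
pos 20 'c': at 7
pos 21 'c': at 8  → match P1@[16:21]
pos 22 'c': at 1 ·f
pos 23 'b': at 0 ·f
pos 24 'e': at 3
pos 25 'b': at 4
pos 26 'e': at 5
pos 27 'e': at 3 ·f
pos 28 'b': at 4
pos 29 'e': at 5
pos 30 'd': at 6
pos 31 'c': at 7
pos 32 'c': at 8  → match P1@[27:32]
pos 33 'b': at 0 ·f
pos 34 'b': at 0
pos 35 'a': at 9  → match P2@[35:35]
pos 36 'b': at 0 ·f
pos 37 'e': at 3
pos 38 'c': at 1 ·f
pos 39 'a': at 2  → match P0@[38:39],P2@[39:39]

Matches: [[1,2],[8,1],[9,0],[9,2],[15,1],[21,1],[32,1],[35,2],[39,0],[39,2]]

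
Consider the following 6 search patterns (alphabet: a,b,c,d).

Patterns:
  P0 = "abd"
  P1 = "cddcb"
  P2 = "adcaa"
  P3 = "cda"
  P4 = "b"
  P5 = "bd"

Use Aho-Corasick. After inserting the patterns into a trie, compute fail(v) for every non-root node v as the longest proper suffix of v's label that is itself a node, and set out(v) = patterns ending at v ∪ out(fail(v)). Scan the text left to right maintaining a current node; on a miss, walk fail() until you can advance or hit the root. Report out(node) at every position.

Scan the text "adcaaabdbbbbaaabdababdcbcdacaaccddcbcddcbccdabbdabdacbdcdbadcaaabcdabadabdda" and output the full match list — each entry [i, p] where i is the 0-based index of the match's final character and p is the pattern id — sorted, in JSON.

Construct AC machine:
Trie (insert patterns):
  n0 'ε': a→1 b→14 c→4
  n1 'a': b→2 d→9
  n2 'ab': d→3
  n3 'abd': ·  [P0 ends]
  n4 'c': d→5
  n5 'cd': a→13 d→6
  n6 'cdd': c→7
  n7 'cddc': b→8
  n8 'cddcb': ·  [P1 ends]
  n9 'ad': c→10
  n10 'adc': a→11
  n11 'adca': a→12
  n12 'adcaa': ·  [P2 ends]
  n13 'cda': ·  [P3 ends]
  n14 'b': d→15  [P4 ends]
  n15 'bd': ·  [P5 ends]

BFS fail/out derivation:
  n1('a'): parent n0 fail=0; on 'a' 0 → fail=0;  out ∅∪∅=∅
  n4('c'): parent n0 fail=0; on 'c' 0 → fail=0;  out ∅∪∅=∅
  n14('b'): parent n0 fail=0; on 'b' 0 → fail=0;  out {4}∪∅={4}
  n2('ab'): parent n1 fail=0; on 'b' 0 → fail=14;  out ∅∪{4}={4}
  n5('cd'): parent n4 fail=0; on 'd' 0 → fail=0;  out ∅∪∅=∅
  n9('ad'): parent n1 fail=0; on 'd' 0 → fail=0;  out ∅∪∅=∅
  n15('bd'): parent n14 fail=0; on 'd' 0 → fail=0;  out {5}∪∅={5}
  n3('abd'): parent n2 fail=14; on 'd' 14 → fail=15;  out {0}∪{5}={0,5}
  n6('cdd'): parent n5 fail=0; on 'd' 0 → fail=0;  out ∅∪∅=∅
  n10('adc'): parent n9 fail=0; on 'c' 0 → fail=4;  out ∅∪∅=∅
  n13('cda'): parent n5 fail=0; on 'a' 0 → fail=1;  out {3}∪∅={3}
  n7('cddc'): parent n6 fail=0; on 'c' 0 → fail=4;  out ∅∪∅=∅
  n11('adca'): parent n10 fail=4; on 'a' 4→0 → fail=1;  out ∅∪∅=∅
  n8('cddcb'): parent n7 fail=4; on 'b' 4→0 → fail=14;  out {1}∪{4}={1,4}
  n12('adcaa'): parent n11 fail=1; on 'a' 1→0 → fail=1;  out {2}∪∅={2}

Text stream:
[0] read 'a'  n0⇒n1
[1] read 'd'  n1⇒n9
[2] read 'c'  n9⇒n10
[3] read 'a'  n10⇒n11
[4] read 'a'  n11⇒n12  ** P2@[0:4]
[5] read 'a'  n12⇒n1 (fail-walked)
[6] read 'b'  n1⇒n2  ** P4@[6:6]
[7] read 'd'  n2⇒n3  ** P0@[5:7],P5@[6:7]
[8] read 'b'  n3⇒n14 (fail-walked)  ** P4@[8:8]
[9] read 'b'  n14⇒n14 (fail-walked)  ** P4@[9:9]
[10] read 'b'  n14⇒n14 (fail-walked)  ** P4@[10:10]
[11] read 'b'  n14⇒n14 (fail-walked)  ** P4@[11:11]
[12] read 'a'  n14⇒n1 (fail-walked)
[13] read 'a'  n1⇒n1 (fail-walked)
[14] read 'a'  n1⇒n1 (fail-walked)
[15] read 'b'  n1⇒n2  ** P4@[15:15]
[16] read 'd'  n2⇒n3  ** P0@[14:16],P5@[15:16]
[17] read 'a'  n3⇒n1 (fail-walked)
[18] read 'b'  n1⇒n2  ** P4@[18:18]
[19] read 'a'  n2⇒n1 (fail-walked)
[20] read 'b'  n1⇒n2  ** P4@[20:20]
[21] read 'd'  n2⇒n3  ** P0@[19:21],P5@[20:21]
[22] read 'c'  n3⇒n4 (fail-walked)
[23] read 'b'  n4⇒n14 (fail-walked)  ** P4@[23:23]
[24] read 'c'  n14⇒n4 (fail-walked)
[25] read 'd'  n4⇒n5
[26] read 'a'  n5⇒n13  ** P3@[24:26]
[27] read 'c'  n13⇒n4 (fail-walked)
[28] read 'a'  n4⇒n1 (fail-walked)
[29] read 'a'  n1⇒n1 (fail-walked)
[30] read 'c'  n1⇒n4 (fail-walked)
[31] read 'c'  n4⇒n4 (fail-walked)
[32] read 'd'  n4⇒n5
[33] read 'd'  n5⇒n6
[34] read 'c'  n6⇒n7
[35] read 'b'  n7⇒n8  ** P1@[31:35],P4@[35:35]
[36] read 'c'  n8⇒n4 (fail-walked)
[37] read 'd'  n4⇒n5
[38] read 'd'  n5⇒n6
[39] read 'c'  n6⇒n7
[40] read 'b'  n7⇒n8  ** P1@[36:40],P4@[40:40]
[41] read 'c'  n8⇒n4 (fail-walked)
[42] read 'c'  n4⇒n4 (fail-walked)
[43] read 'd'  n4⇒n5
[44] read 'a'  n5⇒n13  ** P3@[42:44]
[45] read 'b'  n13⇒n2 (fail-walked)  ** P4@[45:45]
[46] read 'b'  n2⇒n14 (fail-walked)  ** P4@[46:46]
[47] read 'd'  n14⇒n15  ** P5@[46:47]
[48] read 'a'  n15⇒n1 (fail-walked)
[49] read 'b'  n1⇒n2  ** P4@[49:49]
[50] read 'd'  n2⇒n3  ** P0@[48:50],P5@[49:50]
[51] read 'a'  n3⇒n1 (fail-walked)
[52] read 'c'  n1⇒n4 (fail-walked)
[53] read 'b'  n4⇒n14 (fail-walked)  ** P4@[53:53]
[54] read 'd'  n14⇒n15  ** P5@[53:54]
[55] read 'c'  n15⇒n4 (fail-walked)
[56] read 'd'  n4⇒n5
[57] read 'b'  n5⇒n14 (fail-walked)  ** P4@[57:57]
[58] read 'a'  n14⇒n1 (fail-walked)
[59] read 'd'  n1⇒n9
[60] read 'c'  n9⇒n10
[61] read 'a'  n10⇒n11
[62] read 'a'  n11⇒n12  ** P2@[58:62]
[63] read 'a'  n12⇒n1 (fail-walked)
[64] read 'b'  n1⇒n2  ** P4@[64:64]
[65] read 'c'  n2⇒n4 (fail-walked)
[66] read 'd'  n4⇒n5
[67] read 'a'  n5⇒n13  ** P3@[65:67]
[68] read 'b'  n13⇒n2 (fail-walked)  ** P4@[68:68]
[69] read 'a'  n2⇒n1 (fail-walked)
[70] read 'd'  n1⇒n9
[71] read 'a'  n9⇒n1 (fail-walked)
[72] read 'b'  n1⇒n2  ** P4@[72:72]
[73] read 'd'  n2⇒n3  ** P0@[71:73],P5@[72:73]
[74] read 'd'  n3⇒n0 (fail-walked)
[75] read 'a'  n0⇒n1

All matches (sorted): [[4,2],[6,4],[7,0],[7,5],[8,4],[9,4],[10,4],[11,4],[15,4],[16,0],[16,5],[18,4],[20,4],[21,0],[21,5],[23,4],[26,3],[35,1],[35,4],[40,1],[40,4],[44,3],[45,4],[46,4],[47,5],[49,4],[50,0],[50,5],[53,4],[54,5],[57,4],[62,2],[64,4],[67,3],[68,4],[72,4],[73,0],[73,5]]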